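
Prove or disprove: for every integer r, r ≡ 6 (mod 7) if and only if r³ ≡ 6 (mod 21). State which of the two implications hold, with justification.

(⇒) This fails: take r = 13. Then 13 ≡ 6 (mod 7), but 13³ = 2197 ≡ 13 (mod 21), not 6.

(⇐) This fails: take r = 3. Then 3³ = 27 ≡ 6 (mod 21), yet 3 ≡ 3 (mod 7), not 6.

Neither implication holds.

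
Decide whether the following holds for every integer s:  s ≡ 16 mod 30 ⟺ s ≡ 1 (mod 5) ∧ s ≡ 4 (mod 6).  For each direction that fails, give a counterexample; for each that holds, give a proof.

Equivalent; both directions hold.

[⇐] If s ≡ 1 (mod 5) and s ≡ 4 (mod 6), then by the Chinese remainder theorem s ≡ 16 (mod 30). This is exactly s ≡ 16 (mod 30).

[⇒] Suppose s ≡ 16 (mod 30); write s = 30j + 16. Since 5 ∣ 30, reducing mod 5 gives s ≡ 16 ≡ 1 (mod 5); since 6 ∣ 30, reducing mod 6 gives s ≡ 16 ≡ 4 (mod 6).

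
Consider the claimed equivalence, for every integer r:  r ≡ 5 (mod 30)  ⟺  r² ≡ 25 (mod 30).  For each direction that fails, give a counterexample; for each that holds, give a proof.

(→) Suppose r ≡ 5 (mod 30). Write r = 30j + 5. Then (30j + 5)² = 900j² + 300j + 25 = 30(30j² + 10j) + 25, so r² ≡ 25 (mod 30).

(←) This fails: take r = 25. Then 25² = 625 ≡ 25 (mod 30), yet 25 ≡ 25 (mod 30), not 5.

(⇒) holds; (⇐) fails.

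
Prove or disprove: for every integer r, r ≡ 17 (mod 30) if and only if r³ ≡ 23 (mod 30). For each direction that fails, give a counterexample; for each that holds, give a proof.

(⟹) Suppose r ≡ 17 (mod 30). Write r = 30j + 17. Then (30j + 17)³ = 27000j³ + 45900j² + 26010j + 4913 = 30(900j³ + 1530j² + 867j + 163) + 23, so r³ ≡ 23 (mod 30).

(⟸) Conversely, suppose r³ ≡ 23 (mod 30). The only residue r in {0, …, 29} with r³ ≡ 23 (mod 30) is r = 17, so r ≡ 17 (mod 30).

Both implications hold.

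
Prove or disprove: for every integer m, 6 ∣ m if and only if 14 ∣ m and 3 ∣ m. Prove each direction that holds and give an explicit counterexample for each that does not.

Only the reverse direction holds.

Converse. Suppose 14 ∣ m and 3 ∣ m. Any common multiple of 14 and 3 is a multiple of their lcm; here gcd(14, 3) = 1, so lcm(14, 3) = 14·3 = 42, so 42 ∣ m. Since 6 ∣ 42, it follows that 6 ∣ m.

Forward direction. This fails: take m = 6. Certainly 6 ∣ 6, but 14 ∤ 6.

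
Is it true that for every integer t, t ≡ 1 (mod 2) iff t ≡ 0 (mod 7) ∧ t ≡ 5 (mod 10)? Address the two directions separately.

(→) This fails: t = 1 gives 1 ≡ 1 (mod 2) but 1 ≡ 1 (mod 7), so the conjunction on the right does not hold.

(←) Conversely, if t ≡ 0 (mod 7) and t ≡ 5 (mod 10), then by the Chinese remainder theorem t ≡ 35 (mod 70). Since 35 ≡ 1 (mod 2) and 2 ∣ 70, we get t ≡ 1 (mod 2).

Not equivalent: only (⇐) holds.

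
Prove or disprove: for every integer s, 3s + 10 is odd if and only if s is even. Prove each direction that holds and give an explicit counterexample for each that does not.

Neither direction holds.

(⇒) This fails: s = 7 gives 3s + 10 = 31, which is odd, but 7 is odd, not even.

(⇐) This also fails: s = 6 is even, but 3s + 10 = 28 is even, not odd.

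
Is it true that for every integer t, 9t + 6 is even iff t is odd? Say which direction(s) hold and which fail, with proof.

[⇒] This fails: t = 6 gives 9t + 6 = 60, which is even, but 6 is even, not odd.

[⇐] This also fails: t = 5 is odd, but 9t + 6 = 51 is odd, not even.

Both directions fail.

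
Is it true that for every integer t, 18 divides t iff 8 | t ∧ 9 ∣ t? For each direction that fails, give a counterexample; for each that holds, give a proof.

Only the converse holds.

(⇐) Suppose 8 ∣ t and 9 ∣ t. Any common multiple of 8 and 9 is a multiple of their lcm; here gcd(8, 9) = 1, so lcm(8, 9) = 8·9 = 72, so 72 ∣ t. Since 18 ∣ 72, it follows that 18 ∣ t.

(⇒) This fails: take t = 18. Certainly 18 ∣ 18, but 8 ∤ 18.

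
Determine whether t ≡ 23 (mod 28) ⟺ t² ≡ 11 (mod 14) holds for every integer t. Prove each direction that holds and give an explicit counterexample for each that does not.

Only the forward direction holds.

(→) Suppose t ≡ 23 (mod 28). Then t² ≡ 23² = 529 (mod 28), and since 14 ∣ 28, also t² ≡ 11 (mod 14).

(←) This fails: take t = 5. Then 5² = 25 ≡ 11 (mod 14), yet 5 ≡ 5 (mod 28), not 23.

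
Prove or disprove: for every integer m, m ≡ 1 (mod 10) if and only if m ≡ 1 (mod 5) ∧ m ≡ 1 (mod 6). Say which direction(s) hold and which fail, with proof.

(→) This fails: m = 11 gives 11 ≡ 1 (mod 10) but 11 ≡ 5 (mod 6), so the conjunction on the right does not hold.

(←) Conversely, if m ≡ 1 (mod 5) and m ≡ 1 (mod 6), then by the Chinese remainder theorem m ≡ 1 (mod 30). Since 1 ≡ 1 (mod 10) and 10 ∣ 30, we get m ≡ 1 (mod 10).

Only the converse holds.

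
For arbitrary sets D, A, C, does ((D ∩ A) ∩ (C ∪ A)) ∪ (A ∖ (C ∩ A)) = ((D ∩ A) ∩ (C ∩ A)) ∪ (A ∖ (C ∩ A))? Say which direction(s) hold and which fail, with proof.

(⊆) Let x ∈ ((D ∩ A) ∩ (C ∪ A)) ∪ (A ∖ (C ∩ A)). Then either x ∈ A and x ∉ D, C; or x ∈ D ∩ A and x ∉ C; or x ∈ D ∩ A ∩ C. In each case x ∈ ((D ∩ A) ∩ (C ∩ A)) ∪ (A ∖ (C ∩ A)), so ((D ∩ A) ∩ (C ∪ A)) ∪ (A ∖ (C ∩ A)) ⊆ ((D ∩ A) ∩ (C ∩ A)) ∪ (A ∖ (C ∩ A)).

(⊇) Let x ∈ ((D ∩ A) ∩ (C ∩ A)) ∪ (A ∖ (C ∩ A)). Then either x ∈ A and x ∉ D, C; or x ∈ D ∩ A and x ∉ C; or x ∈ D ∩ A ∩ C. In each case x ∈ ((D ∩ A) ∩ (C ∪ A)) ∪ (A ∖ (C ∩ A)), so ((D ∩ A) ∩ (C ∩ A)) ∪ (A ∖ (C ∩ A)) ⊆ ((D ∩ A) ∩ (C ∪ A)) ∪ (A ∖ (C ∩ A)).

Both inclusions hold.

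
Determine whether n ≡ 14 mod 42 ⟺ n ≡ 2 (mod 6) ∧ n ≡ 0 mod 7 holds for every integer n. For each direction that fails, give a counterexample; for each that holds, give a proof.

(⟹) Suppose n ≡ 14 (mod 42); write n = 42j + 14. Since 6 ∣ 42, reducing mod 6 gives n ≡ 14 ≡ 2 (mod 6); since 7 ∣ 42, reducing mod 7 gives n ≡ 14 ≡ 0 (mod 7).

(⟸) Conversely, if n ≡ 2 (mod 6) and n ≡ 0 (mod 7), then by the Chinese remainder theorem n ≡ 14 (mod 42). This is exactly n ≡ 14 (mod 42).

Both directions hold; the statement is true.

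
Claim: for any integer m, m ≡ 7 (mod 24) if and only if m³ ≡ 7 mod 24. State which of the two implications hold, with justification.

[⇒] Suppose m ≡ 7 (mod 24). Write m = 24j + 7. Then (24j + 7)³ = 13824j³ + 12096j² + 3528j + 343 = 24(576j³ + 504j² + 147j + 14) + 7, so m³ ≡ 7 (mod 24).

[⇐] Conversely, suppose m³ ≡ 7 (mod 24). The only residue r in {0, …, 23} with r³ ≡ 7 (mod 24) is r = 7, so m ≡ 7 (mod 24).

Both directions hold; the statement is true.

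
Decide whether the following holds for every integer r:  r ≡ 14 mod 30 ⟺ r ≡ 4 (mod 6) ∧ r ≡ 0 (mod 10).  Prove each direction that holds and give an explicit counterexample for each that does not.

Neither implication holds.

[⇒] This fails: r = 14 gives 14 ≡ 14 (mod 30) but 14 ≡ 2 (mod 6), so the conjunction on the right does not hold.

[⇐] This fails: r = 10 satisfies both congruences on the right (10 ≡ 4 mod 6 and 10 ≡ 0 mod 10) yet 10 ≡ 10 (mod 30), not 14.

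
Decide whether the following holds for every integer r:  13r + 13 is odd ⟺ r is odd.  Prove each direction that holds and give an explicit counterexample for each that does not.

Both directions fail.

(→) This fails: r = 0 gives 13r + 13 = 13, which is odd, but 0 is even, not odd.

(←) This also fails: r = 5 is odd, but 13r + 13 = 78 is even, not odd.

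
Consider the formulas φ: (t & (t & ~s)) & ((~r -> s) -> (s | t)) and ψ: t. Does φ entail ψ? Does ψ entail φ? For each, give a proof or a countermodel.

(⇒) Assume the antecedent. If t is true, t reduces to true regardless of the other variables. If t is false, the antecedent cannot hold. Either way t holds.

(⇐) This fails. Under t = T, s = T, r = F, the left side is false but the right side is true.

The forward direction holds; the converse fails.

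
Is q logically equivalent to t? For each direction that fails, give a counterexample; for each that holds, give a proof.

Both directions fail.

Forward direction. This fails. Under t = F, q = T, the left side is true but the right side is false.

Converse. This fails. Under t = T, q = F, the left side is false but the right side is true.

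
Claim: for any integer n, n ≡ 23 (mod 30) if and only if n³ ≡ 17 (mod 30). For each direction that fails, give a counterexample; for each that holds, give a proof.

Equivalent; both directions hold.

Converse. Suppose n³ ≡ 17 (mod 30). The only residue r in {0, …, 29} with r³ ≡ 17 (mod 30) is r = 23, so n ≡ 23 (mod 30).

Forward direction. Suppose n ≡ 23 (mod 30). Write n = 30j + 23. Then (30j + 23)³ = 27000j³ + 62100j² + 47610j + 12167 = 30(900j³ + 2070j² + 1587j + 405) + 17, so n³ ≡ 17 (mod 30).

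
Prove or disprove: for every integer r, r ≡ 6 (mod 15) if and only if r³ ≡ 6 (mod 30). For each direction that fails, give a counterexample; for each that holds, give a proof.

Only the reverse direction holds.

Forward direction. This fails: take r = 21. Then 21 ≡ 6 (mod 15), but 21³ = 9261 ≡ 21 (mod 30), not 6.

Converse. The residues r modulo 30 with r³ ≡ 6 (mod 30) are exactly {6}, and each is ≡ 6 (mod 15).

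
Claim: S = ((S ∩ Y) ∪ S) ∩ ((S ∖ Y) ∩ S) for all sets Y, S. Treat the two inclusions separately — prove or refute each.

Forward inclusion. This inclusion fails. Take Y = {1}, S = {1}; then 1 ∈ S but 1 ∉ ((S ∩ Y) ∪ S) ∩ ((S ∖ Y) ∩ S).

Reverse inclusion. Let x ∈ ((S ∩ Y) ∪ S) ∩ ((S ∖ Y) ∩ S). Then x ∈ S and x ∉ Y, from which x ∈ S.

The sets are not equal: only the reverse inclusion holds.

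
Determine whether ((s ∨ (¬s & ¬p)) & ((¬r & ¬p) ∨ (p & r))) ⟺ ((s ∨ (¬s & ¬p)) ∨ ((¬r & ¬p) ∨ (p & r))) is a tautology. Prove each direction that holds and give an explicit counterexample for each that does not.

(⇒) Assume the antecedent. If s is true, the consequent reduces to true regardless of the other variables. If s is false, the antecedent forces (s = F, r = F, p = F), and the consequent holds there. Either way the consequent holds.

(⇐) This fails. Under s = F, r = T, p = F, the left side is false but the right side is true.

Only the forward direction holds.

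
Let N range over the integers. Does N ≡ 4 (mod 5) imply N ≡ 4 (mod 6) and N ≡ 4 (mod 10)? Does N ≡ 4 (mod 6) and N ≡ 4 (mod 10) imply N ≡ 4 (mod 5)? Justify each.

(⟹) This fails: N = 9 gives 9 ≡ 4 (mod 5) but 9 ≡ 3 (mod 6), so the conjunction on the right does not hold.

(⟸) Conversely, if N ≡ 4 (mod 6) and N ≡ 4 (mod 10), then by the Chinese remainder theorem N ≡ 4 (mod 30). Since 4 ≡ 4 (mod 5) and 5 ∣ 30, we get N ≡ 4 (mod 5).

Only the reverse direction holds.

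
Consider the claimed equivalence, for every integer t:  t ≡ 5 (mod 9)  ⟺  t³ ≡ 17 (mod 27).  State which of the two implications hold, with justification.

(→) Suppose t ≡ 5 (mod 9). Working modulo 27, t ∈ {5, 14, 23}; for each such r, r³ ≡ 17 (mod 27).

(←) Conversely, the residues r modulo 27 with r³ ≡ 17 (mod 27) are exactly {5, 14, 23}, and each is ≡ 5 (mod 9).

Both directions hold; the statement is true.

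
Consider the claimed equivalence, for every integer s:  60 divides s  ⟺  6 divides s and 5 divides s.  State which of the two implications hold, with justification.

Forward direction. If 60 ∣ s, write s = 60q. Since 60 = 10·6, s = 6·(10q), so 6 ∣ s; and since 60 = 12·5, s = 5·(12q), so 5 ∣ s.

Converse. This fails: take s = 30. Both 6 ∣ 30 and 5 ∣ 30, yet 30 is not a multiple of 60 (since 30 = 0·60 + 30), so 60 ∤ 30.

Only the forward implication holds.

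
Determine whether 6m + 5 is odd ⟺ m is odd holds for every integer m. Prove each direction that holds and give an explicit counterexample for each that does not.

(→) This fails: take m = 6. Then 6m + 5 = 41, which is odd, yet m = 6 is even, not odd.

(←) Suppose m is odd. Since 6 is even, 6m is even for every m, so 6m + 5 has the same parity as 5, which is odd. Hence 6m + 5 is odd.

(⇒) fails; (⇐) holds.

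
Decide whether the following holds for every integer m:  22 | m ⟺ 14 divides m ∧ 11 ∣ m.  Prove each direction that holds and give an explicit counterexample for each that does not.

[⇐] Suppose 14 ∣ m and 11 ∣ m. Any common multiple of 14 and 11 is a multiple of their lcm; here gcd(14, 11) = 1, so lcm(14, 11) = 14·11 = 154, so 154 ∣ m. Since 22 ∣ 154, it follows that 22 ∣ m.

[⇒] This fails: take m = 22. Certainly 22 ∣ 22, but 14 ∤ 22.

(⇒) fails; (⇐) holds.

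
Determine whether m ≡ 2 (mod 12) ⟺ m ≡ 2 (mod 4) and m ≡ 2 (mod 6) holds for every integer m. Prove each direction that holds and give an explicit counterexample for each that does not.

(⟹) Suppose m ≡ 2 (mod 12); write m = 12j + 2. Since 4 ∣ 12, reducing mod 4 gives m ≡ 2 (mod 4); since 6 ∣ 12, reducing mod 6 gives m ≡ 2 (mod 6).

(⟸) Conversely, if m ≡ 2 (mod 4) and m ≡ 2 (mod 6), then by the Chinese remainder theorem m ≡ 2 (mod 12). This is exactly m ≡ 2 (mod 12).

Both directions hold.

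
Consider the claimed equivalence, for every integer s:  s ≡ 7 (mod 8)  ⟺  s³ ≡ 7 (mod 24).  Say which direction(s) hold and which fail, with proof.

Only the reverse direction holds.

(⇒) This fails: take s = 15. Then 15 ≡ 7 (mod 8), but 15³ = 3375 ≡ 15 (mod 24), not 7.

(⇐) Conversely, the residues r modulo 24 with r³ ≡ 7 (mod 24) are exactly {7}, and each is ≡ 7 (mod 8).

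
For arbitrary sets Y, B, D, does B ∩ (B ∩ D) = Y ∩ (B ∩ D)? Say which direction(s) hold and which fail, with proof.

Only the reverse inclusion holds.

(⊇) Let x ∈ Y ∩ (B ∩ D). Then x ∈ Y ∩ B ∩ D, from which x ∈ B ∩ (B ∩ D).

(⊆) This inclusion fails. Take Y = ∅, B = {1}, D = {1}; then 1 ∈ B ∩ (B ∩ D) but 1 ∉ Y ∩ (B ∩ D).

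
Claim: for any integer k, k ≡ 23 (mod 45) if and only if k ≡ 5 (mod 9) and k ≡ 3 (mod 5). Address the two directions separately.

Equivalent; both directions hold.

(⟹) Suppose k ≡ 23 (mod 45); write k = 45j + 23. Since 9 ∣ 45, reducing mod 9 gives k ≡ 23 ≡ 5 (mod 9); since 5 ∣ 45, reducing mod 5 gives k ≡ 23 ≡ 3 (mod 5).

(⟸) Conversely, if k ≡ 5 (mod 9) and k ≡ 3 (mod 5), then by the Chinese remainder theorem k ≡ 23 (mod 45). This is exactly k ≡ 23 (mod 45).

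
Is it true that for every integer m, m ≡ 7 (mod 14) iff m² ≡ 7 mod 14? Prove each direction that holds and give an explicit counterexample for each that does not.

Forward direction. Suppose m ≡ 7 (mod 14). Write m = 14j + 7. Then (14j + 7)² = 196j² + 196j + 49 = 14(14j² + 14j + 3) + 7, so m² ≡ 7 (mod 14).

Converse. Suppose m² ≡ 7 (mod 14). The only residue r in {0, …, 13} with r² ≡ 7 (mod 14) is r = 7, so m ≡ 7 (mod 14).

Equivalent; both directions hold.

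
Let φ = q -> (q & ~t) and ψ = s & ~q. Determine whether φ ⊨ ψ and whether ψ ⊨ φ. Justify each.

Not equivalent: only (⇐) holds.

(→) This fails. Under q = F, s = F, t = F, the left side is true but the right side is false.

(←) Assume the antecedent. If q is true, the antecedent cannot hold. If q is false, q -> (q & ~t) reduces to true regardless of the other variables. Either way q -> (q & ~t) holds.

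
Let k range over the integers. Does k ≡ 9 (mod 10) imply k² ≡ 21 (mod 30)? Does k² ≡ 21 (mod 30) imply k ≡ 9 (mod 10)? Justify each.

(→) This fails: take k = 19. Then 19 ≡ 9 (mod 10), but 19² = 361 ≡ 1 (mod 30), not 21.

(←) This fails: take k = 21. Then 21² = 441 ≡ 21 (mod 30), yet 21 ≡ 1 (mod 10), not 9.

(⇒) fails and (⇐) fails.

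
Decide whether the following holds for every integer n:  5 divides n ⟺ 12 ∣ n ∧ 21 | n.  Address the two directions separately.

Neither direction holds.

(⟹) This fails: take n = 5. Certainly 5 ∣ 5, but 12 ∤ 5.

(⟸) This fails: take n = 84. Both 12 ∣ 84 and 21 ∣ 84, yet 84 is not a multiple of 5 (since 84 = 16·5 + 4), so 5 ∤ 84.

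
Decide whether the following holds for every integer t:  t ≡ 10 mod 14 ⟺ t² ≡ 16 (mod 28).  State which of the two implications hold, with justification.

Only the forward direction holds.

[⇒] Suppose t ≡ 10 (mod 14). Working modulo 28, t ∈ {10, 24}; for each such r, r² ≡ 16 (mod 28).

[⇐] This fails: take t = 4. Then 4² = 16 ≡ 16 (mod 28), yet 4 ≡ 4 (mod 14), not 10.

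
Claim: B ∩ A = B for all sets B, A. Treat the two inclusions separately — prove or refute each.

The sets are not equal: only the forward inclusion holds.

Forward inclusion. Let x ∈ B ∩ A. Then x ∈ B ∩ A, from which x ∈ B.

Reverse inclusion. This inclusion fails. Take B = {1}, A = ∅; then 1 ∈ B but 1 ∉ B ∩ A.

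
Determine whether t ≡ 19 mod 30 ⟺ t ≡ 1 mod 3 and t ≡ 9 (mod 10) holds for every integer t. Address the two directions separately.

Equivalent; both directions hold.

(→) Suppose t ≡ 19 (mod 30); write t = 30j + 19. Since 3 ∣ 30, reducing mod 3 gives t ≡ 19 ≡ 1 (mod 3); since 10 ∣ 30, reducing mod 10 gives t ≡ 19 ≡ 9 (mod 10).

(←) Conversely, if t ≡ 1 (mod 3) and t ≡ 9 (mod 10), then by the Chinese remainder theorem t ≡ 19 (mod 30). This is exactly t ≡ 19 (mod 30).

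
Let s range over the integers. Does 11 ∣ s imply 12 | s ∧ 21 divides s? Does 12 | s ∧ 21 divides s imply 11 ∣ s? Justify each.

Neither implication holds.

(⇒) This fails: take s = 11. Certainly 11 ∣ 11, but 12 ∤ 11.

(⇐) This fails: take s = 84. Both 12 ∣ 84 and 21 ∣ 84, yet 84 is not a multiple of 11 (since 84 = 7·11 + 7), so 11 ∤ 84.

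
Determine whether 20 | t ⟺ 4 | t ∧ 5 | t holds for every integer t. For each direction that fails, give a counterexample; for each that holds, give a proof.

(⇒) If 20 ∣ t, write t = 20q. Since 20 = 5·4, t = 4·(5q), so 4 ∣ t; and since 20 = 4·5, t = 5·(4q), so 5 ∣ t.

(⇐) Suppose 4 ∣ t and 5 ∣ t. Any common multiple of 4 and 5 is a multiple of their lcm; here gcd(4, 5) = 1, so lcm(4, 5) = 4·5 = 20, so 20 ∣ t.

Equivalent; both directions hold.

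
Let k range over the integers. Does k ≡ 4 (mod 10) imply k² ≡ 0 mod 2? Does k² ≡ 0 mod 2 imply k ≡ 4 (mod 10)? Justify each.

(⇒) holds; (⇐) fails.

(⟹) Suppose k ≡ 4 (mod 10). Then k² ≡ 4² = 16 (mod 10), and since 2 ∣ 10, also k² ≡ 0 (mod 2).

(⟸) This fails: take k = 0. Then 0² = 0 ≡ 0 (mod 2), yet 0 ≡ 0 (mod 10), not 4.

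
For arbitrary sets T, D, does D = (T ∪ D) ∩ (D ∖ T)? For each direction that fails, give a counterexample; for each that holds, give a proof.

Forward inclusion. This inclusion fails. Take T = {1}, D = {1}; then 1 ∈ D but 1 ∉ (T ∪ D) ∩ (D ∖ T).

Reverse inclusion. Let x ∈ (T ∪ D) ∩ (D ∖ T). Then x ∈ D and x ∉ T, from which x ∈ D.

The sets are not equal: only the reverse inclusion holds.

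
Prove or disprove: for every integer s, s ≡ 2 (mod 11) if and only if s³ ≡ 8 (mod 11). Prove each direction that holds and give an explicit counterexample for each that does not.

[⇒] Suppose s ≡ 2 (mod 11). Write s = 11j + 2. Then (11j + 2)³ = 1331j³ + 726j² + 132j + 8 = 11(121j³ + 66j² + 12j) + 8, so s³ ≡ 8 (mod 11).

[⇐] Conversely, suppose s³ ≡ 8 (mod 11). The only residue r in {0, …, 10} with r³ ≡ 8 (mod 11) is r = 2, so s ≡ 2 (mod 11).

Equivalent; both directions hold.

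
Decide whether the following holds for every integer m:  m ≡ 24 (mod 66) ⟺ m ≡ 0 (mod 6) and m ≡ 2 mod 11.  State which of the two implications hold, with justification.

[⇒] Suppose m ≡ 24 (mod 66); write m = 66j + 24. Since 6 ∣ 66, reducing mod 6 gives m ≡ 24 ≡ 0 (mod 6); since 11 ∣ 66, reducing mod 11 gives m ≡ 24 ≡ 2 (mod 11).

[⇐] Conversely, if m ≡ 0 (mod 6) and m ≡ 2 (mod 11), then by the Chinese remainder theorem m ≡ 24 (mod 66). This is exactly m ≡ 24 (mod 66).

Both implications hold.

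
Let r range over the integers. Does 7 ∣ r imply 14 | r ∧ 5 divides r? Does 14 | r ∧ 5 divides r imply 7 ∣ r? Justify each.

[⇒] This fails: take r = 7. Certainly 7 ∣ 7, but 14 ∤ 7.

[⇐] Suppose 14 ∣ r and 5 ∣ r. Any common multiple of 14 and 5 is a multiple of their lcm; here gcd(14, 5) = 1, so lcm(14, 5) = 14·5 = 70, so 70 ∣ r. Since 7 ∣ 70, it follows that 7 ∣ r.

Only the reverse direction holds.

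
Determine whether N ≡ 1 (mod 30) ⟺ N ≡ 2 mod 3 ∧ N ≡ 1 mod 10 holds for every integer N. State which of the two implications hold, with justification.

Neither implication holds.

(⇒) This fails: N = 1 gives 1 ≡ 1 (mod 30) but 1 ≡ 1 (mod 3), so the conjunction on the right does not hold.

(⇐) This fails: N = 11 satisfies both congruences on the right (11 ≡ 2 mod 3 and 11 ≡ 1 mod 10) yet 11 ≡ 11 (mod 30), not 1.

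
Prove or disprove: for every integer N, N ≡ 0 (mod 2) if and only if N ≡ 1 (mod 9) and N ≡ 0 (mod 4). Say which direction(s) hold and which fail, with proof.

Only the reverse direction holds.

[⇒] This fails: N = 0 gives 0 ≡ 0 (mod 2) but 0 ≡ 0 (mod 9), so the conjunction on the right does not hold.

[⇐] Conversely, if N ≡ 1 (mod 9) and N ≡ 0 (mod 4), then by the Chinese remainder theorem N ≡ 28 (mod 36). Since 28 ≡ 0 (mod 2) and 2 ∣ 36, we get N ≡ 0 (mod 2).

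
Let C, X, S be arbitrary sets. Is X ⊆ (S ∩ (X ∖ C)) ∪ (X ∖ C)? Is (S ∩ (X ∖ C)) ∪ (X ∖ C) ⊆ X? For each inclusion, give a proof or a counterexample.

Forward inclusion. This inclusion fails. Take C = {1}, X = {1}, S = ∅; then 1 ∈ X but 1 ∉ (S ∩ (X ∖ C)) ∪ (X ∖ C).

Reverse inclusion. Let x ∈ (S ∩ (X ∖ C)) ∪ (X ∖ C). Then either x ∈ X and x ∉ C, S; or x ∈ X ∩ S and x ∉ C. In each case x ∈ X, so (S ∩ (X ∖ C)) ∪ (X ∖ C) ⊆ X.

The sets are not equal: only the reverse inclusion holds.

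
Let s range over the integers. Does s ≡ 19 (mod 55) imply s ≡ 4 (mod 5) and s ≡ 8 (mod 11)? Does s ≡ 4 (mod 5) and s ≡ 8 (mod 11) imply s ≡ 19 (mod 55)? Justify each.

(→) Suppose s ≡ 19 (mod 55); write s = 55j + 19. Since 5 ∣ 55, reducing mod 5 gives s ≡ 19 ≡ 4 (mod 5); since 11 ∣ 55, reducing mod 11 gives s ≡ 19 ≡ 8 (mod 11).

(←) Conversely, if s ≡ 4 (mod 5) and s ≡ 8 (mod 11), then by the Chinese remainder theorem s ≡ 19 (mod 55). This is exactly s ≡ 19 (mod 55).

Both directions hold; the statement is true.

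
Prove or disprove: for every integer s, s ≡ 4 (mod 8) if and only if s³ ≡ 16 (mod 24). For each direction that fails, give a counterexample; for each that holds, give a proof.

(⇒) fails and (⇐) fails.

(⇒) This fails: take s = 12. Then 12 ≡ 4 (mod 8), but 12³ = 1728 ≡ 0 (mod 24), not 16.

(⇐) This fails: take s = 10. Then 10³ = 1000 ≡ 16 (mod 24), yet 10 ≡ 2 (mod 8), not 4.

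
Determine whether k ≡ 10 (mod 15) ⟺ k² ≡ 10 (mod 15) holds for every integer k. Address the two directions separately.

[⇒] Suppose k ≡ 10 (mod 15). Write k = 15j + 10. Then (15j + 10)² = 225j² + 300j + 100 = 15(15j² + 20j + 6) + 10, so k² ≡ 10 (mod 15).

[⇐] This fails: take k = 5. Then 5² = 25 ≡ 10 (mod 15), yet 5 ≡ 5 (mod 15), not 10.

Only the forward direction holds.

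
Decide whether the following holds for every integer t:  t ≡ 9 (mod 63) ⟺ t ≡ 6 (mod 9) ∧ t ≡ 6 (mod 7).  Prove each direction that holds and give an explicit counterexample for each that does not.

(⟹) This fails: t = 9 gives 9 ≡ 9 (mod 63) but 9 ≡ 0 (mod 9), so the conjunction on the right does not hold.

(⟸) This fails: t = 6 satisfies both congruences on the right (6 ≡ 6 mod 9 and 6 ≡ 6 mod 7) yet 6 ≡ 6 (mod 63), not 9.

Both directions fail.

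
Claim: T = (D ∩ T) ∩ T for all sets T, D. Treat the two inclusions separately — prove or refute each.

Only the reverse inclusion holds.

Forward inclusion. This inclusion fails. Take T = {1}, D = ∅; then 1 ∈ T but 1 ∉ (D ∩ T) ∩ T.

Reverse inclusion. Let x ∈ (D ∩ T) ∩ T. Then x ∈ T ∩ D, from which x ∈ T.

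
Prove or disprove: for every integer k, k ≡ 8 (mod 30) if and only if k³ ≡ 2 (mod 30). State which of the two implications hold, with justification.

Equivalent; both directions hold.

[⇐] Suppose k³ ≡ 2 (mod 30). The only residue r in {0, …, 29} with r³ ≡ 2 (mod 30) is r = 8, so k ≡ 8 (mod 30).

[⇒] Suppose k ≡ 8 (mod 30). Write k = 30j + 8. Then (30j + 8)³ = 27000j³ + 21600j² + 5760j + 512 = 30(900j³ + 720j² + 192j + 17) + 2, so k³ ≡ 2 (mod 30).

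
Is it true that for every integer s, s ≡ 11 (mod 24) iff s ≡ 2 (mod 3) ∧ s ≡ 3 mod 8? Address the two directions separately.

Both directions hold.

[⇒] Suppose s ≡ 11 (mod 24); write s = 24j + 11. Since 3 ∣ 24, reducing mod 3 gives s ≡ 11 ≡ 2 (mod 3); since 8 ∣ 24, reducing mod 8 gives s ≡ 11 ≡ 3 (mod 8).

[⇐] Conversely, if s ≡ 2 (mod 3) and s ≡ 3 (mod 8), then by the Chinese remainder theorem s ≡ 11 (mod 24). This is exactly s ≡ 11 (mod 24).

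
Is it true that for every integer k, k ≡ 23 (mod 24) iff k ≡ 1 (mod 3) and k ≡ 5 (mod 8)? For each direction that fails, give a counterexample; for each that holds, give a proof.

(→) This fails: k = 23 gives 23 ≡ 23 (mod 24) but 23 ≡ 2 (mod 3), so the conjunction on the right does not hold.

(←) This fails: k = 13 satisfies both congruences on the right (13 ≡ 1 mod 3 and 13 ≡ 5 mod 8) yet 13 ≡ 13 (mod 24), not 23.

Neither implication holds.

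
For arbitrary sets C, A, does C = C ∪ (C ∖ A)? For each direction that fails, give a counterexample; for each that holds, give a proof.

(⟹) Let x ∈ C. Then either x ∈ C and x ∉ A; or x ∈ C ∩ A. In each case x ∈ C ∪ (C ∖ A), so C ⊆ C ∪ (C ∖ A).

(⟸) Let x ∈ C ∪ (C ∖ A). Then either x ∈ C and x ∉ A; or x ∈ C ∩ A. In each case x ∈ C, so C ∪ (C ∖ A) ⊆ C.

Both inclusions hold.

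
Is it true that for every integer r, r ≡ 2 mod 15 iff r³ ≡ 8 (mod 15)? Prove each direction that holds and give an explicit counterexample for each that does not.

(←) Suppose r³ ≡ 8 (mod 15). The only residue r in {0, …, 14} with r³ ≡ 8 (mod 15) is r = 2, so r ≡ 2 (mod 15).

(→) Suppose r ≡ 2 mod 15. Write r = 15j + 2. Then (15j + 2)³ = 3375j³ + 1350j² + 180j + 8 = 15(225j³ + 90j² + 12j) + 8, so r³ ≡ 8 (mod 15).

Both implications hold.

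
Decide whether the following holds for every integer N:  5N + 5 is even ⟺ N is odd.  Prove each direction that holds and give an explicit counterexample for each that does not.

Both directions hold.

Forward direction. Suppose 5N + 5 is even. Since 5 is odd, 5N and N have the same parity, so 5N + 5 ≡ N + 5 (mod 2). As 5 is odd, 5N + 5 is even exactly when N is odd. Thus N is odd.

Converse. Suppose N is odd; write N = 2j + 1. Then 5N + 5 = 5·(2j + 1) + 5 = 2·5j + 10, which is even.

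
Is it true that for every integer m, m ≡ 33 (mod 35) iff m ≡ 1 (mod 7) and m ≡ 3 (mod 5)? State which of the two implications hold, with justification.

Neither implication holds.

(⇒) This fails: m = 33 gives 33 ≡ 33 (mod 35) but 33 ≡ 5 (mod 7), so the conjunction on the right does not hold.

(⇐) This fails: m = 8 satisfies both congruences on the right (8 ≡ 1 mod 7 and 8 ≡ 3 mod 5) yet 8 ≡ 8 (mod 35), not 33.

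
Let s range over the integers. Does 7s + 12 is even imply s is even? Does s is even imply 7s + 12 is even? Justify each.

(⇒) Suppose 7s + 12 is even. Since 7 is odd, 7s and s have the same parity, so 7s + 12 ≡ s + 12 (mod 2). As 12 is even, 7s + 12 is even exactly when s is even. Thus s is even.

(⇐) Conversely, suppose s is even; write s = 2j. Then 7s + 12 = 7·(2j) + 12 = 2·7j + 12, which is even.

Both directions hold.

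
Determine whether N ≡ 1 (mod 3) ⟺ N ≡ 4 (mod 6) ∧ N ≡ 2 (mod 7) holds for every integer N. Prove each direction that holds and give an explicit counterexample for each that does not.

(⟹) This fails: N = 1 gives 1 ≡ 1 (mod 3) but 1 ≡ 1 (mod 6), so the conjunction on the right does not hold.

(⟸) Conversely, if N ≡ 4 (mod 6) and N ≡ 2 (mod 7), then by the Chinese remainder theorem N ≡ 16 (mod 42). Since 16 ≡ 1 (mod 3) and 3 ∣ 42, we get N ≡ 1 (mod 3).

The forward direction fails; the converse holds.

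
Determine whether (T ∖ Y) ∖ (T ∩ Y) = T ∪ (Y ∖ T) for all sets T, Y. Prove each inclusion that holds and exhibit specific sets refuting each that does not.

(⊆) holds; (⊇) fails.

Forward inclusion. Let x ∈ (T ∖ Y) ∖ (T ∩ Y). Then x ∈ T and x ∉ Y, from which x ∈ T ∪ (Y ∖ T).

Reverse inclusion. This inclusion fails. Take T = ∅, Y = {1}; then 1 ∈ T ∪ (Y ∖ T) but 1 ∉ (T ∖ Y) ∖ (T ∩ Y).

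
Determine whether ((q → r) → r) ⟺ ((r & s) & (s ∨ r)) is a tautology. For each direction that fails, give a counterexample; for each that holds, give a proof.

(→) This fails. Under s = F, r = T, q = F, the left side is true but the right side is false.

(←) Assume the antecedent. If s is true, the antecedent forces (s = T, r = T, q = F) or (s = T, r = T, q = T), and (q → r) → r holds there. If s is false, the antecedent cannot hold. Either way (q → r) → r holds.

(⇒) fails; (⇐) holds.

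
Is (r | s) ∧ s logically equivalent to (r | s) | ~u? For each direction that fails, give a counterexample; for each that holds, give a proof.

(⇒) Assume the antecedent. If s is true, (r | s) | ~u reduces to true regardless of the other variables. If s is false, the antecedent cannot hold. Either way (r | s) | ~u holds.

(⇐) This fails. Under s = F, u = F, r = F, the left side is false but the right side is true.

(⇒) holds; (⇐) fails.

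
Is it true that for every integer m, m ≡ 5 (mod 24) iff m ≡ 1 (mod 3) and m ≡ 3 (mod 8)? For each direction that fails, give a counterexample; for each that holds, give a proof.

Neither direction holds.

(→) This fails: m = 5 gives 5 ≡ 5 (mod 24) but 5 ≡ 2 (mod 3), so the conjunction on the right does not hold.

(←) This fails: m = 19 satisfies both congruences on the right (19 ≡ 1 mod 3 and 19 ≡ 3 mod 8) yet 19 ≡ 19 (mod 24), not 5.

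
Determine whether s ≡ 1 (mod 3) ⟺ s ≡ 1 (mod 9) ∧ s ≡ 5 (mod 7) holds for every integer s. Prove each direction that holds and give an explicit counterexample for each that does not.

(→) This fails: s = 1 gives 1 ≡ 1 (mod 3) but 1 ≡ 1 (mod 7), so the conjunction on the right does not hold.

(←) Conversely, if s ≡ 1 (mod 9) and s ≡ 5 (mod 7), then by the Chinese remainder theorem s ≡ 19 (mod 63). Since 19 ≡ 1 (mod 3) and 3 ∣ 63, we get s ≡ 1 (mod 3).

Only the reverse direction holds.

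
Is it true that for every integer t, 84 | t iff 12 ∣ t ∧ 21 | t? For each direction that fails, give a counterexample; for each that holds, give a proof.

Forward direction. If 84 ∣ t, write t = 84q. Since 84 = 7·12, t = 12·(7q), so 12 ∣ t; and since 84 = 4·21, t = 21·(4q), so 21 ∣ t.

Converse. Suppose 12 ∣ t and 21 ∣ t. Any common multiple of 12 and 21 is a multiple of their lcm; here lcm(12, 21) = 12·21/gcd(12, 21) = 252/3 = 84, so 84 ∣ t.

Both directions hold; the statement is true.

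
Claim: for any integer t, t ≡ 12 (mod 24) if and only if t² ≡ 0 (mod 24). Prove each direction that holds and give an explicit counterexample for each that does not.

Not equivalent: only (⇒) holds.

(⟹) Suppose t ≡ 12 (mod 24). Write t = 24j + 12. Then (24j + 12)² = 576j² + 576j + 144 = 24(24j² + 24j + 6) + 0, so t² ≡ 0 (mod 24).

(⟸) This fails: take t = 0. Then 0² = 0 ≡ 0 (mod 24), yet 0 ≡ 0 (mod 24), not 12.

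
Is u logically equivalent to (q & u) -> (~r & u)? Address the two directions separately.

[⇒] This fails. Under r = T, u = T, q = T, the left side is true but the right side is false.

[⇐] This fails. Under r = F, u = F, q = F, the left side is false but the right side is true.

(⇒) fails and (⇐) fails.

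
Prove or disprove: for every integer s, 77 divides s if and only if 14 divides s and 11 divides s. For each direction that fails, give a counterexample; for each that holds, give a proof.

Forward direction. This fails: take s = 77. Certainly 77 ∣ 77, but 14 ∤ 77.

Converse. Suppose 14 ∣ s and 11 ∣ s. Any common multiple of 14 and 11 is a multiple of their lcm; here gcd(14, 11) = 1, so lcm(14, 11) = 14·11 = 154, so 154 ∣ s. Since 77 ∣ 154, it follows that 77 ∣ s.

(⇒) fails; (⇐) holds.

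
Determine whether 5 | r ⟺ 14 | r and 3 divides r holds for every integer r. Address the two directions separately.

(⇒) fails and (⇐) fails.

(⟹) This fails: take r = 5. Certainly 5 ∣ 5, but 14 ∤ 5.

(⟸) This fails: take r = 42. Both 14 ∣ 42 and 3 ∣ 42, yet 42 is not a multiple of 5 (since 42 = 8·5 + 2), so 5 ∤ 42.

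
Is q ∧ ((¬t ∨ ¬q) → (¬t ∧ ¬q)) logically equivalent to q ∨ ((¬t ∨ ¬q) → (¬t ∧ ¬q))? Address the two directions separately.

Only the forward direction holds.

[⇐] This fails. Under q = F, t = F, the left side is false but the right side is true.

[⇒] Assume the antecedent. If q is true, q ∨ ((¬t ∨ ¬q) → (¬t ∧ ¬q)) reduces to true regardless of the other variables. If q is false, the antecedent cannot hold. Either way q ∨ ((¬t ∨ ¬q) → (¬t ∧ ¬q)) holds.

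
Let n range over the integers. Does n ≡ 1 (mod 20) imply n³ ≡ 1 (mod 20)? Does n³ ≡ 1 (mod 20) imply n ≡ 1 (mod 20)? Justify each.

Both implications hold.

(→) Suppose n ≡ 1 (mod 20). Write n = 20j + 1. Then (20j + 1)³ = 8000j³ + 1200j² + 60j + 1 = 20(400j³ + 60j² + 3j) + 1, so n³ ≡ 1 (mod 20).

(←) Conversely, suppose n³ ≡ 1 (mod 20). The only residue r in {0, …, 19} with r³ ≡ 1 (mod 20) is r = 1, so n ≡ 1 (mod 20).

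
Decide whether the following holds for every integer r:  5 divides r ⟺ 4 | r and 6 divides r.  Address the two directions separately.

(⟹) This fails: take r = 5. Certainly 5 ∣ 5, but 4 ∤ 5.

(⟸) This fails: take r = 12. Both 4 ∣ 12 and 6 ∣ 12, yet 12 is not a multiple of 5 (since 12 = 2·5 + 2), so 5 ∤ 12.

Neither direction holds.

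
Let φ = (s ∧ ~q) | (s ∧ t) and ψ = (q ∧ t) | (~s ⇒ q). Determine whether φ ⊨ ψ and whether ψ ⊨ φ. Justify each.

(⇐) This fails. Under s = F, t = F, q = T, the left side is false but the right side is true.

(⇒) Assume the antecedent. If s is true, (q ∧ t) | (~s ⇒ q) reduces to true regardless of the other variables. If s is false, the antecedent cannot hold. Either way (q ∧ t) | (~s ⇒ q) holds.

Only the forward direction holds.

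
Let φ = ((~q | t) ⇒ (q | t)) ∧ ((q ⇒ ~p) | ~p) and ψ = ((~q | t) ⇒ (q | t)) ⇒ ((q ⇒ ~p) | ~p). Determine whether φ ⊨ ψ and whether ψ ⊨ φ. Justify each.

Converse. This fails. Under p = F, q = F, t = F, the left side is false but the right side is true.

Forward direction. Assume the antecedent. If p is true, the antecedent forces (p = T, q = F, t = T), and the consequent holds there. If p is false, the consequent reduces to true regardless of the other variables. Either way the consequent holds.

Only the forward direction holds.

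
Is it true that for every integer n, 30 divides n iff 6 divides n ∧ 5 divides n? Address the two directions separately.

Both directions hold.

Converse. Suppose 6 ∣ n and 5 ∣ n. Any common multiple of 6 and 5 is a multiple of their lcm; here gcd(6, 5) = 1, so lcm(6, 5) = 6·5 = 30, so 30 ∣ n.

Forward direction. If 30 ∣ n, write n = 30q. Since 30 = 5·6, n = 6·(5q), so 6 ∣ n; and since 30 = 6·5, n = 5·(6q), so 5 ∣ n.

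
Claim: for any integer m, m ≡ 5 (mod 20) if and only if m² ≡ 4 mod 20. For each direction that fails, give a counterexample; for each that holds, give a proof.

(⟹) This fails: take m = 5. Then 5 ≡ 5 (mod 20), but 5² = 25 ≡ 5 (mod 20), not 4.

(⟸) This fails: take m = 2. Then 2² = 4 ≡ 4 (mod 20), yet 2 ≡ 2 (mod 20), not 5.

(⇒) fails and (⇐) fails.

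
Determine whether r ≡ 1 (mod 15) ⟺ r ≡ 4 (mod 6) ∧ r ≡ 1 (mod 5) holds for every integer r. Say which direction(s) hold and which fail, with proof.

Converse. If r ≡ 4 (mod 6) and r ≡ 1 (mod 5), then by the Chinese remainder theorem r ≡ 16 (mod 30). Since 16 ≡ 1 (mod 15) and 15 ∣ 30, we get r ≡ 1 (mod 15).

Forward direction. This fails: r = 1 gives 1 ≡ 1 (mod 15) but 1 ≡ 1 (mod 6), so the conjunction on the right does not hold.

The forward direction fails; the converse holds.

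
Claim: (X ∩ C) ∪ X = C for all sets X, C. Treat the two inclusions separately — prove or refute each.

Neither inclusion holds.

Forward inclusion. This inclusion fails. Take X = {1}, C = ∅; then 1 ∈ (X ∩ C) ∪ X but 1 ∉ C.

Reverse inclusion. This inclusion fails. Take X = ∅, C = {1}; then 1 ∈ C but 1 ∉ (X ∩ C) ∪ X.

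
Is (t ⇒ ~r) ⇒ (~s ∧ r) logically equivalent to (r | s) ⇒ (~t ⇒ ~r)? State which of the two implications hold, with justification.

Both directions fail.

(⟹) This fails. Under r = T, s = F, t = F, the left side is true but the right side is false.

(⟸) This fails. Under r = F, s = F, t = F, the left side is false but the right side is true.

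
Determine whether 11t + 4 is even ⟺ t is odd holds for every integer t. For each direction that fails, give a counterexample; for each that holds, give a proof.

(→) This fails: t = 0 gives 11t + 4 = 4, which is even, but 0 is even, not odd.

(←) This also fails: t = 1 is odd, but 11t + 4 = 15 is odd, not even.

Both directions fail.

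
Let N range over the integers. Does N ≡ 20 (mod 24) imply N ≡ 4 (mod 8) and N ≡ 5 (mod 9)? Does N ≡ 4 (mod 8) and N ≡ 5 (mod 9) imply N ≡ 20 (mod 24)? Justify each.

(⇒) fails; (⇐) holds.

(→) This fails: N = 20 gives 20 ≡ 20 (mod 24) but 20 ≡ 2 (mod 9), so the conjunction on the right does not hold.

(←) Conversely, if N ≡ 4 (mod 8) and N ≡ 5 (mod 9), then by the Chinese remainder theorem N ≡ 68 (mod 72). Since 68 ≡ 20 (mod 24) and 24 ∣ 72, we get N ≡ 20 (mod 24).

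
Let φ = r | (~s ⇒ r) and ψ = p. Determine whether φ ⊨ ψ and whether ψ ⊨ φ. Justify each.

(→) This fails. Under p = F, r = T, s = F, the left side is true but the right side is false.

(←) This fails. Under p = T, r = F, s = F, the left side is false but the right side is true.

Neither direction holds.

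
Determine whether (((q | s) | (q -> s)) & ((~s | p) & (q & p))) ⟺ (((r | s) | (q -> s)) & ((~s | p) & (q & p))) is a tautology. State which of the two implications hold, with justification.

Only the converse holds.

Converse. Assume the antecedent. If s is true, the antecedent forces (s = T, r = F, p = T, q = T) or (s = T, r = T, p = T, q = T), and the consequent holds there. If s is false, the antecedent forces (s = F, r = T, p = T, q = T), and the consequent holds there. Either way the consequent holds.

Forward direction. This fails. Under s = F, r = F, p = T, q = T, the left side is true but the right side is false.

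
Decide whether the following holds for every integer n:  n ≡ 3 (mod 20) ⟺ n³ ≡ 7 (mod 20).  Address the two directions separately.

Both directions hold.

(⟹) Suppose n ≡ 3 (mod 20). Write n = 20j + 3. Then (20j + 3)³ = 8000j³ + 3600j² + 540j + 27 = 20(400j³ + 180j² + 27j + 1) + 7, so n³ ≡ 7 (mod 20).

(⟸) Conversely, suppose n³ ≡ 7 (mod 20). The only residue r in {0, …, 19} with r³ ≡ 7 (mod 20) is r = 3, so n ≡ 3 (mod 20).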